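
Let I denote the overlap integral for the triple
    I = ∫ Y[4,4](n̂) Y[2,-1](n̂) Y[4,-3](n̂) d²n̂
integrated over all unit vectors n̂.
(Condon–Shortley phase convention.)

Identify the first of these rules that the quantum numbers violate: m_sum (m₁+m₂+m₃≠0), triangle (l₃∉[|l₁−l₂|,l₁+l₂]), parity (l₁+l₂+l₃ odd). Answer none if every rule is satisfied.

Σmᵢ = 0  ✓
l₃∈[|l₁−l₂|,l₁+l₂]=[2,6], have l₃=4  ✓
Σlᵢ = 10 ⇒ even  ✓

none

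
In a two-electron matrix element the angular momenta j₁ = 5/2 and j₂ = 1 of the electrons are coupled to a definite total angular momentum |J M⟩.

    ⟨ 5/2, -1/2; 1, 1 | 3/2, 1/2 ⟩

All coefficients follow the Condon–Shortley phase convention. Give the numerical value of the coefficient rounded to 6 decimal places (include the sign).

j₁+j₂−J=2  J+j₁−j₂=3  J−j₁+j₂=0  j₁+j₂+J+1=6
(j₁±m₁, j₂±m₂, J±M) = (2,3,2,0,2,1)
P² = 16/5
sum k=2..2:
  [2] +1/4 = 1/4
S = 1/4
C² = P²·S² = 1/5 ; C = +0.447214

+0.447214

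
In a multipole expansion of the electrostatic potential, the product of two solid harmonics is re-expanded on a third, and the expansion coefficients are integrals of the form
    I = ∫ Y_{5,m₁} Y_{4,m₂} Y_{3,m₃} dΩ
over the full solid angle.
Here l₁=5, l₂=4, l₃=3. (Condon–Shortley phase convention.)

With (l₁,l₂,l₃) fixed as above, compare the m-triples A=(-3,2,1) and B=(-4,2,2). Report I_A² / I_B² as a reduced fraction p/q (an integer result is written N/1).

81/80

Same 5,4,3: normalisation and zero-m 3j drop out of the ratio.
A: Δ: 6! 4! 2! / 13! → 1/180180; sum: t=4:+1/2304 t=5:−1/720 t=6:+1/5760 = -1/1280; 3j²(5 4 3; -3 2 1) = Δ·Π!·Σ² = 27/1430  (sign -1)
B: Δ: 6! 4! 2! / 13! → 1/180180; sum: t=5:−1/2880 t=6:+1/8640 = -1/4320; 3j²(5 4 3; -4 2 2) = Δ·Π!·Σ² = 8/429  (sign +1)
I_A²/I_B² = (27/1430)/(8/429) = 81/80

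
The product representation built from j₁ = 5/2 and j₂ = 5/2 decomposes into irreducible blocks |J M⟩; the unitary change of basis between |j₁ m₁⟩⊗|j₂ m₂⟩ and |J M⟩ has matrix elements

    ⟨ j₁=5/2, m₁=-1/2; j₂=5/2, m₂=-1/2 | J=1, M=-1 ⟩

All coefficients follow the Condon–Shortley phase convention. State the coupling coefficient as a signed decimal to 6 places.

√[3·4!1!1!/7! · 2!3!2!3!0!2!] = √(144/35)
  +(−1)^2/∏(2,2,1,0,0,1)! = 1/4  (running 1/4)
⟨..|..⟩ = √(144/35)·(1/4) = +0.507093

+√(9/35) ≈ +0.507093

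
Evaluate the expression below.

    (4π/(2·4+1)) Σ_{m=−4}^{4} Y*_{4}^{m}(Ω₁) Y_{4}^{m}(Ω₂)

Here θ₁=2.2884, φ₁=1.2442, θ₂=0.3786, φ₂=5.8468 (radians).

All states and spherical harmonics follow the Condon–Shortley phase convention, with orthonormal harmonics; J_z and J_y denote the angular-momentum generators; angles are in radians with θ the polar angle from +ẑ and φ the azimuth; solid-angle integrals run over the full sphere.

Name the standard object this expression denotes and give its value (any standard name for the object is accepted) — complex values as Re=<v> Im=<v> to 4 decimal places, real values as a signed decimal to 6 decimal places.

This sum is the spherical-harmonic addition theorem: it equals the Legendre polynomial P_l(cos γ) of the angle γ between the two directions.
Addition theorem: P_4(cos γ) = (4π/9) Σ_m Y*_{lm}(Ω₁) Y_{lm}(Ω₂), m = −4…4:
  term(m=-4) = +0.001066+0.000501i   from Y*(Ω₁)=+0.037258-0.137610i, Y(Ω₂)=-0.001436+0.008134i
  term(m=-3) = -0.006686+0.019559i   from Y*(Ω₁)=+0.292257+0.196109i, Y(Ω₂)=+0.015191+0.056731i
  term(m=-2) = -0.086580-0.019323i   from Y*(Ω₁)=-0.305626+0.233882i, Y(Ω₂)=+0.148148+0.176594i
  term(m=-1) = +0.000342-0.003098i   from Y*(Ω₁)=-0.002022-0.005969i, Y(Ω₂)=+0.448188+0.209022i
  term(m=+0) = -0.122317-0.000000i   from Y*(Ω₁)=-0.362639-0.000000i, Y(Ω₂)=+0.337298+0.000000i
  term(m=+1) = +0.000342+0.003098i   from Y*(Ω₁)=+0.002022-0.005969i, Y(Ω₂)=-0.448188+0.209022i
  term(m=+2) = -0.086580+0.019323i   from Y*(Ω₁)=-0.305626-0.233882i, Y(Ω₂)=+0.148148-0.176594i
  term(m=+3) = -0.006686-0.019559i   from Y*(Ω₁)=-0.292257+0.196109i, Y(Ω₂)=-0.015191+0.056731i
  term(m=+4) = +0.001066-0.000501i   from Y*(Ω₁)=+0.037258+0.137610i, Y(Ω₂)=-0.001436-0.008134i
Σ over m = -0.306034+0.000000i; ×(4π/9) → -0.427304+0.000000i. Real part: -0.427304

Legendre polynomial (addition theorem), -0.427304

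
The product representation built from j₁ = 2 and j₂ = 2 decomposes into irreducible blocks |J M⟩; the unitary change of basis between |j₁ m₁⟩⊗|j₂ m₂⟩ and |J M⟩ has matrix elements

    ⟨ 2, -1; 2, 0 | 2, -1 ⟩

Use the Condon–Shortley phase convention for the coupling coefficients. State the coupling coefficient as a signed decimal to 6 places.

-0.267261  (= −√(1/14))

j₁+j₂−J=2  J+j₁−j₂=2  J−j₁+j₂=2  j₁+j₂+J+1=7
(j₁±m₁, j₂±m₂, J±M) = (1,3,2,2,1,3)
P² = 8/7
sum k=1..2:
  [1] −1/2 = -1/2
  [2] +1/4 = 1/4
S = -1/4
C² = P²·S² = 1/14 ; C = -0.267261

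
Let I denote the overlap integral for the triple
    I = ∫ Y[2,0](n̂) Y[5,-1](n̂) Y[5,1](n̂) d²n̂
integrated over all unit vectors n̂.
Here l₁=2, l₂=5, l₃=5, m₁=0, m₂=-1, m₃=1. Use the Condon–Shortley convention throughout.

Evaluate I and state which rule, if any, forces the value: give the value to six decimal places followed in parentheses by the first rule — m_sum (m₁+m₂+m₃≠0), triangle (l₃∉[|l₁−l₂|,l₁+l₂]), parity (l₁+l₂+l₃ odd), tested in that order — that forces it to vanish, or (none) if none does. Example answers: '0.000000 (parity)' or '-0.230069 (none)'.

-0.145565 (none)

Checks pass: Σm=0; 12 even; l₃=5∈[3,7].
(2·2+1)(2·5+1)(2·5+1) = 605
Δ: 2! 2! 8! / 13! → 1/38610
sum: t=0:+1/2880 t=1:−1/576 t=2:+1/2880 = -1/960
3j²(2 5 5; 0 0 0) = Δ·Π!·Σ² = 10/429  (sign +1)
sum: t=0:+1/2304 t=1:−1/720 t=2:+1/5760 = -1/1280
3j²(2 5 5; 0 -1 1) = Δ·Π!·Σ² = 27/1430  (sign -1)
combine: 4πI² = 605·10/429·27/1430 = 45/169
take √, sign -1: I = -0.14556534
No selection rule forces the value: the integral is nonzero (none).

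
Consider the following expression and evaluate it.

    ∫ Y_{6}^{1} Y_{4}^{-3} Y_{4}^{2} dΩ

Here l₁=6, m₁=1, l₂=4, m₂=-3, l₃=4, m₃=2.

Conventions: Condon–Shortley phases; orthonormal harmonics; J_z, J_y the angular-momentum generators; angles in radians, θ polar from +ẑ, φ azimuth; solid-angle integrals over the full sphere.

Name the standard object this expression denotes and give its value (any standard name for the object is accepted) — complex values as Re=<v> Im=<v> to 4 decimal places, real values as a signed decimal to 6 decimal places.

Gaunt coefficient, +0.160153

This is a Gaunt coefficient — the integral of a triple product of spherical harmonics over the sphere.
Rules hold: Σm=0, L=14 even, 2≤4≤10.
N = 13·9·9 = 1053
Δ = 6!·6!·2!/15! = 1/1261260
Racah Σ t=2..4: t=2:+1/4608 t=3:−1/1296 t=4:+1/4608 = -7/20736
⇒ 3j(6 4 4; 0 0 0)² = 20/1287, sgn -1
Racah Σ t=0..1: t=0:+1/86400 t=1:−1/11520 = -13/172800
⇒ 3j(6 4 4; 1 -3 2)² = 13/660, sgn -1
4πI² = N·(3j₀)²·(3jₘ)² = 39/121
I = +1·√(0.322314/4π) = 0.16015286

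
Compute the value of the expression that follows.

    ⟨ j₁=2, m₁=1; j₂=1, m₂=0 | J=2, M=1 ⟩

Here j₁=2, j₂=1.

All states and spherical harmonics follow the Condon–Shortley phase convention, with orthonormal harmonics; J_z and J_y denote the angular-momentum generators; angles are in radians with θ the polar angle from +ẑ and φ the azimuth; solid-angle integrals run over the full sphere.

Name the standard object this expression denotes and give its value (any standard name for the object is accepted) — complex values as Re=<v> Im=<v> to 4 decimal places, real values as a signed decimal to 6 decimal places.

Clebsch–Gordan coefficient, +√(1/6) ≈ +0.408248

This is a Clebsch–Gordan (vector-coupling) coefficient.
j₁+j₂−J=1  J+j₁−j₂=3  J−j₁+j₂=1  j₁+j₂+J+1=6
(j₁±m₁, j₂±m₂, J±M) = (3,1,1,1,3,1)
P² = 3/2
sum k=0..1:
  [0] +1/2 = 1/2
  [1] −1/6 = -1/6
S = 1/3
C² = P²·S² = 1/6 ; C = +0.408248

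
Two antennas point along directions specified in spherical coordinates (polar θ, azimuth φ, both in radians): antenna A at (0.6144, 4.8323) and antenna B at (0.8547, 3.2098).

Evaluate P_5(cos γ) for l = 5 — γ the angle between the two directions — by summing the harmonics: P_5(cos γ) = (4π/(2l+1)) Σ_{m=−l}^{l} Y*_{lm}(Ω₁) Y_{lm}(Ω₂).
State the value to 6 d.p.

0.058246

Addition theorem: P_5(cos γ) = (4π/11) Σ_m Y*_{lm}(Ω₁) Y_{lm}(Ω₂), m = −5…5:
  m=-5: Y*=+0.016673-0.024394i  Y=-0.106860+0.037925i  product -0.000857+0.003239i
  m=-4: Y*=+0.117498+0.061118i  Y=+0.300482-0.084077i  product +0.040445+0.008486i
  m=-3: Y*=-0.116861+0.310719i  Y=-0.418545+0.086859i  product +0.021923-0.140200i
  m=-2: Y*=-0.448395-0.109645i  Y=+0.183629-0.025206i  product -0.085102-0.008832i
  m=-1: Y*=+0.022402-0.185922i  Y=+0.273194-0.018663i  product +0.002650-0.051211i
  m=+0: Y*=-0.349028-0.000000i  Y=-0.266074+0.000000i  product +0.092867+0.000000i
  m=+1: Y*=-0.022402-0.185922i  Y=-0.273194-0.018663i  product +0.002650+0.051211i
  m=+2: Y*=-0.448395+0.109645i  Y=+0.183629+0.025206i  product -0.085102+0.008832i
  m=+3: Y*=+0.116861+0.310719i  Y=+0.418545+0.086859i  product +0.021923+0.140200i
  m=+4: Y*=+0.117498-0.061118i  Y=+0.300482+0.084077i  product +0.040445-0.008486i
  m=+5: Y*=-0.016673-0.024394i  Y=+0.106860+0.037925i  product -0.000857-0.003239i
Accumulated sum +0.050986+0.000000i; after 4π/(2l+1) scaling, +0.058246+0.000000i ⇒ P_5 = 0.058246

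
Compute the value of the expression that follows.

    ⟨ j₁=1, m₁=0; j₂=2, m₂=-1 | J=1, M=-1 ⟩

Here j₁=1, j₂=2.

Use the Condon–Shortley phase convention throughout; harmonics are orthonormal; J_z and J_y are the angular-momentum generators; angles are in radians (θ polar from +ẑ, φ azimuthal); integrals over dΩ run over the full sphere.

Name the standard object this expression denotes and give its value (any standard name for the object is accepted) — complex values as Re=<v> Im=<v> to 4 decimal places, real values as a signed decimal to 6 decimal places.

This is a Clebsch–Gordan (vector-coupling) coefficient.
j₁+j₂−J=2  J+j₁−j₂=0  J−j₁+j₂=2  j₁+j₂+J+1=5
(j₁±m₁, j₂±m₂, J±M) = (1,1,1,3,0,2)
P² = 6/5
sum k=1..1:
  [1] −1/2 = -1/2
S = -1/2
C² = P²·S² = 3/10 ; C = -0.547723

Clebsch–Gordan coefficient, −√(3/10) ≈ -0.547723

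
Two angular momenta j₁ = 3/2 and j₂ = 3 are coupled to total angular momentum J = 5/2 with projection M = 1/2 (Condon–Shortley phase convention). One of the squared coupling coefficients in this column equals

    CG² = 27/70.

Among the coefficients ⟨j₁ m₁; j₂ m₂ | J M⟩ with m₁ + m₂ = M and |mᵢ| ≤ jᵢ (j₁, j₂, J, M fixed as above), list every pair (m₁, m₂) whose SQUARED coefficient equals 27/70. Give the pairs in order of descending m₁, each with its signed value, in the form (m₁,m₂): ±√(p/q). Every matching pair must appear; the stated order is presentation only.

(3/2,-1): +√(27/70)

Admissible pairs with m₁+m₂ = M = 1/2: (-3/2,2), (-1/2,1), (1/2,0), (3/2,-1)
  (m₁,m₂)=(3/2,-1): CG² = 27/70, CG = +√(27/70)   ← matches the target
  (m₁,m₂)=(1/2,0): CG² = 6/35, CG = −√(6/35)
  (m₁,m₂)=(-1/2,1): CG² = 1/70, CG = −√(1/70)
  (m₁,m₂)=(-3/2,2): CG² = 3/7, CG = +√(3/7)
Pairs with CG² = 27/70: (3/2,-1): +√(27/70)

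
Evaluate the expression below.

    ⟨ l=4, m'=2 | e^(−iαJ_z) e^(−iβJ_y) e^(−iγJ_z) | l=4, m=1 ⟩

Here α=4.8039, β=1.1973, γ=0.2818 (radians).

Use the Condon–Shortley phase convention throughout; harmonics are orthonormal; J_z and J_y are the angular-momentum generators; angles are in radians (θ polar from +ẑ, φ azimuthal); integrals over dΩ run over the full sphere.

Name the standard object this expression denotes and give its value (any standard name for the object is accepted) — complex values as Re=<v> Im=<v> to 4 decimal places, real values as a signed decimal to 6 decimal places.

Wigner D-matrix element, Re=-0.3394 Im=0.1702

This is a Wigner D-matrix element — the rotation-matrix element ⟨l m'| R(α,β,γ) |l m⟩ in the angular-momentum basis.
Split into d^4_{2,1}(β=1.1973) × two z-phases.
Half-angle: c=0.826097, s=0.563528. N=√(720·2·120·6)=1018.233765
k: max(0,(1)−(2))=0 … min(4+(1),4−(2))=2
  k=0: (−1)^1·1018.2338/(240)·0.8261^7·0.5635^1 = -0.627725
  k=1: (−1)^2·1018.2338/(48)·0.8261^5·0.5635^3 = +1.460521
  k=2: (−1)^3·1018.2338/(72)·0.8261^3·0.5635^5 = -0.453090
d^4_{2,1}(1.1973) = -0.627725 +1.460521 -0.453090 = +0.379706
Phases: e^{-i·(2)·4.8039}=-0.983298+0.182002i, e^{-i·(1)·0.2818}=+0.960556-0.278085i ⇒ D=-0.339419+0.170208i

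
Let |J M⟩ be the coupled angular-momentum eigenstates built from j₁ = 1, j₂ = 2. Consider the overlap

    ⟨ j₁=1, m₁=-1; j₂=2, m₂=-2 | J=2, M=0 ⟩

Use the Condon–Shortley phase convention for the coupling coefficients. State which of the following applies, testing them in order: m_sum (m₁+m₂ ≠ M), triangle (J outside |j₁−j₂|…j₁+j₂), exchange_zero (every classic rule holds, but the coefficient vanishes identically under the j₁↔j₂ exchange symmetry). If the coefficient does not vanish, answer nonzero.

m_sum

m-sum: m₁+m₂ = -1+(-2) = -3, M = 0  ✗ ⇒ coefficient is 0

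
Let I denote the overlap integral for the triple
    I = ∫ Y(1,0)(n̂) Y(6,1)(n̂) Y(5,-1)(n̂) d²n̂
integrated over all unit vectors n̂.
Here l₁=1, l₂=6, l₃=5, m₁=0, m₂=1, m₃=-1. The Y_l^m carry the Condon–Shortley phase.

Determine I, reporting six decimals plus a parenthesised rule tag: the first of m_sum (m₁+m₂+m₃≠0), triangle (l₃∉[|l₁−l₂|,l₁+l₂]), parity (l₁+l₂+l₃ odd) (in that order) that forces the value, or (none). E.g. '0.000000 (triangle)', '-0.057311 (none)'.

Rules hold: Σm=0, L=12 even, 5≤5≤7.
N = 3·13·11 = 429
Δ = 2!·0!·10!/13! = 1/858
Racah Σ t=1..1: t=1:−1/14400 = -1/14400
⇒ 3j(1 6 5; 0 0 0)² = 6/143, sgn +1
Racah Σ t=1..1: t=1:−1/17280 = -1/17280
⇒ 3j(1 6 5; 0 1 -1)² = 35/858, sgn -1
4πI² = N·(3j₀)²·(3jₘ)² = 105/143
I = -1·√(0.734266/4π) = -0.24172507
No selection rule forces the value: the integral is nonzero (none).

-0.241725 (none)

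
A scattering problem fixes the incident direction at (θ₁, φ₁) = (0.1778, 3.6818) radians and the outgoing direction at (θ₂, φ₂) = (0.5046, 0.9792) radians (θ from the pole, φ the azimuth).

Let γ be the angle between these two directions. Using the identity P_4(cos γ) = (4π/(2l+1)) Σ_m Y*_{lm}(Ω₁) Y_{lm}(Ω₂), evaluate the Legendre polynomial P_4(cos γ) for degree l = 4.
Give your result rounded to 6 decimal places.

Summing Y*_{l m}(θ₁,φ₁)·Y_{l m}(θ₂,φ₂) over m ∈ [−4, 4]; prefactor 4π/(2·4+1) = 1.396263:
  m=-4: Y*=-0.000241+0.000360i  Y=-0.017268+0.016920i  product -0.000002-0.000010i
  m=-3: Y*=+0.000339-0.006807i  Y=-0.121243-0.025082i  product -0.000212+0.000817i
  m=-2: Y*=+0.028491+0.053365i  Y=-0.128966-0.315894i  product +0.013183-0.015882i
  m=-1: Y*=-0.267041-0.160147i  Y=+0.263941-0.392845i  product -0.133396+0.062636i
  m=+0: Y*=+0.717544-0.000000i  Y=+0.059538+0.000000i  product +0.042721+0.000000i
  m=+1: Y*=+0.267041-0.160147i  Y=-0.263941-0.392845i  product -0.133396-0.062636i
  m=+2: Y*=+0.028491-0.053365i  Y=-0.128966+0.315894i  product +0.013183+0.015882i
  m=+3: Y*=-0.000339-0.006807i  Y=+0.121243-0.025082i  product -0.000212-0.000817i
  m=+4: Y*=-0.000241-0.000360i  Y=-0.017268-0.016920i  product -0.000002+0.000010i
Σ over m = -0.198132+0.000000i; ×(4π/9) → -0.276644+0.000000i. Real part: -0.276644

-0.276644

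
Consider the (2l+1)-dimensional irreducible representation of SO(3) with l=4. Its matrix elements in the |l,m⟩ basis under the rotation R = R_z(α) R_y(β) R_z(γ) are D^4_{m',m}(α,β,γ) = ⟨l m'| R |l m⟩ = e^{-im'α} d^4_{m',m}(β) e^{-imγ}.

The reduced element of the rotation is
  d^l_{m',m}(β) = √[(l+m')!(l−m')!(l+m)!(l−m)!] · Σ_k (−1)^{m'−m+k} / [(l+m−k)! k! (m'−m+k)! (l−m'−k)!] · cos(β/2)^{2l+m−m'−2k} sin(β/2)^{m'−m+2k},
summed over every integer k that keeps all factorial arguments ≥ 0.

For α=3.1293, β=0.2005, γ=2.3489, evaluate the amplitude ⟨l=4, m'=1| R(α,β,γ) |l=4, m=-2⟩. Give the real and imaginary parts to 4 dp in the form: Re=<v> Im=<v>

Re=0.0000 Im=-0.0136

D^4_{1,-2}(3.1293,0.2005,2.3489) = e^{-i·1·3.1293}·d^4_{1,-2}(0.2005)·e^{-i·-2·2.3489}. Compute d first:
With c≡cos(β/2)=0.994979 and s≡sin(β/2)=0.100082, N=[120·6·2·720]^{1/2}=1018.233765
k: max(0,(-2)−(1))=0 … min(4+(-2),4−(1))=2
  k=0: (−1)^3·1018.2338/(72)·0.9950^5·0.1001^3 = -0.013825
  k=1: (−1)^4·1018.2338/(48)·0.9950^3·0.1001^5 = +0.000210
  k=2: (−1)^5·1018.2338/(240)·0.9950^1·0.1001^7 = -0.000000
d^4_{1,-2}(0.2005) = -0.013825 +0.000210 -0.000000 = -0.013615
Phases: e^{-i·(1)·3.1293}=-0.999924-0.012292i, e^{-i·(-2)·2.3489}=-0.014588-0.999894i ⇒ D=-0.000031-0.013615i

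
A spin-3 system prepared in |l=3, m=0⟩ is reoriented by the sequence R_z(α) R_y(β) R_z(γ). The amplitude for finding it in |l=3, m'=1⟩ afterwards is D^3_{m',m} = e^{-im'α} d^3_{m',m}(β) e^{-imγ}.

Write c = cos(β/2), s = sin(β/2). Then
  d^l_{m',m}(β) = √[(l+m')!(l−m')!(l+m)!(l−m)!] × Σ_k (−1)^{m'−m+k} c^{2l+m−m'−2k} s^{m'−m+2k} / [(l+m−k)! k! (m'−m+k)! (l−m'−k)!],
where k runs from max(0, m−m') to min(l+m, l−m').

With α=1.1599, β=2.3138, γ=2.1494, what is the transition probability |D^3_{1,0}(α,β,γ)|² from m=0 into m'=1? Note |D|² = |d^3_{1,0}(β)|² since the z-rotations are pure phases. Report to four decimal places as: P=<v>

P=0.1688

Split into d^3_{1,0}(β=2.3138) × two z-phases.
With c≡cos(β/2)=0.402180 and s≡sin(β/2)=0.915561, N=[24·2·6·6]^{1/2}=41.569219
k: max(0,(0)−(1))=0 … min(3+(0),3−(1))=2
  k=0: (−1)^1·41.5692/(12)·0.4022^5·0.9156^1 = -0.033372
  k=1: (−1)^2·41.5692/(4)·0.4022^3·0.9156^3 = +0.518840
  k=2: (−1)^3·41.5692/(12)·0.4022^1·0.9156^5 = -0.896286
d^3_{1,0}(2.3138) = -0.033372 +0.518840 -0.896286 = -0.410817
|D^3_{1,0}|² = |d^3_{1,0}(β)|² = (-0.410817)² = 0.168771 (the z-rotation phases have unit modulus)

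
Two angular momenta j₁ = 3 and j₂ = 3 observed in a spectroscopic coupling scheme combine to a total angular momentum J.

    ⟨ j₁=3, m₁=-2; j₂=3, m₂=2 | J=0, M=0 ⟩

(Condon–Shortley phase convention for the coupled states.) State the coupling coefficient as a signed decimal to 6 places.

−√(1/7) ≈ -0.377964

j₁+j₂−J=6  J+j₁−j₂=0  J−j₁+j₂=0  j₁+j₂+J+1=7
(j₁±m₁, j₂±m₂, J±M) = (1,5,5,1,0,0)
P² = 14400/7
sum k=5..5:
  [5] −1/120 = -1/120
S = -1/120
C² = P²·S² = 1/7 ; C = -0.377964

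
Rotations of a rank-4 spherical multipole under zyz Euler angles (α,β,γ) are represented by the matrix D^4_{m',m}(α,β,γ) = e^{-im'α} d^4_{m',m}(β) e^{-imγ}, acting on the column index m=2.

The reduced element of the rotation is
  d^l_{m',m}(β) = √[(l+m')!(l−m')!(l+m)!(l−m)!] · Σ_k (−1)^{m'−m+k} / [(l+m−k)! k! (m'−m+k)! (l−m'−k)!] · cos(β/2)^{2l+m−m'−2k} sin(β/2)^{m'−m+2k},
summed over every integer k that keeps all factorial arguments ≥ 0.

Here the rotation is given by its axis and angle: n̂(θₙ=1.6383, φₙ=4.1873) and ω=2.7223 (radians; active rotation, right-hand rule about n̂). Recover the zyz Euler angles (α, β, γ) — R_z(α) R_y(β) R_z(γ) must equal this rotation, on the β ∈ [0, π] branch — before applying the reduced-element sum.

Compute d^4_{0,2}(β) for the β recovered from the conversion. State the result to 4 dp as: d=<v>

d=0.3394

Axis–angle → zyz. n̂ = (sinθₙcosφₙ, sinθₙsinφₙ, cosθₙ) = (-0.500148, -0.863309, -0.067452), ω = 2.7223.
R = I cosω + sinω [n̂]ₓ + (1−cosω) n̂n̂ᵀ gives
  R = [-0.434749, +0.853623, -0.286915; +0.798702, +0.512666, +0.315038; +0.416016, -0.092197, -0.904672]
β = atan2(√(R₁₃²+R₂₃²), R₃₃) = 2.701405; α = atan2(R₂₃, R₁₃) mod 2π = 2.309510; γ = atan2(R₃₂, −R₃₁) mod 2π = 3.359688
d^4_{0,2}(β=2.7014) via the finite sum:
Half-angle: c=0.218321, s=0.975877. N=√(24·24·720·2)=910.735966
k∈{2,3,4} keeps every argument non-negative
  k=2: (−1)^0·910.7360/(96)·0.2183^6·0.9759^2 = +0.000978
  k=3: (−1)^1·910.7360/(36)·0.2183^4·0.9759^4 = -0.052126
  k=4: (−1)^2·910.7360/(96)·0.2183^2·0.9759^6 = +0.390557
d^4_{0,2}(2.7014) = +0.000978 -0.052126 +0.390557 = +0.339409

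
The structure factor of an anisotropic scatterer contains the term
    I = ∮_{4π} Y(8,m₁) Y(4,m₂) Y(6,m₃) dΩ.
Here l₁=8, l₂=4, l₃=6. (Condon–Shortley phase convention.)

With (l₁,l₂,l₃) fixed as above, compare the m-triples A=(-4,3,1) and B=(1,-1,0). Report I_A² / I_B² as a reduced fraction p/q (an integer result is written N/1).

22/21

Shared (l₁,l₂,l₃)=(8,4,6): N and (l;000)² cancel in I_A²/I_B².
A: Δ = 6!·10!·2!/19! = 1/23279256; Racah Σ t=5..6: t=5:−1/7257600 t=6:+1/12441600 = -1/17418240; ⇒ 3j(8 4 6; -4 3 1)² = 125/25194, sgn +1
B: Δ = 6!·10!·2!/19! = 1/23279256; Racah Σ t=1..3: t=1:−1/4147200 t=2:+1/691200 t=3:−1/1244160 = 1/2488320; ⇒ 3j(8 4 6; 1 -1 0)² = 875/184756, sgn +1
I_A²/I_B² = (125/25194)/(875/184756) = 22/21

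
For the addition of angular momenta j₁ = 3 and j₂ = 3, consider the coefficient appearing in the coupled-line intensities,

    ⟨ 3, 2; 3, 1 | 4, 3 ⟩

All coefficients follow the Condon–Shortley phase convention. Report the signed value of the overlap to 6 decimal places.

j₁+j₂−J=2  J+j₁−j₂=4  J−j₁+j₂=4  j₁+j₂+J+1=11
(j₁±m₁, j₂±m₂, J±M) = (5,1,4,2,7,1)
P² = 82944/11
sum k=0..1:
  [0] +1/288 = 1/288
  [1] −1/144 = -1/144
S = -1/288
C² = P²·S² = 1/11 ; C = -0.301511

-0.301511  (= −√(1/11))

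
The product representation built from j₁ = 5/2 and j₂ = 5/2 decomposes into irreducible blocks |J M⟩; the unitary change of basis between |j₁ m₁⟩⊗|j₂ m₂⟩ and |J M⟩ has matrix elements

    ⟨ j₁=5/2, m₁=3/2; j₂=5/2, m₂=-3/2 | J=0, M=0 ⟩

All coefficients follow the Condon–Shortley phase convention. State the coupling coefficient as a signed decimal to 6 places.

-0.408248

√[1·5!0!0!/6! · 4!1!1!4!0!0!] = √(96)
  +(−1)^1/∏(1,4,0,0,0,0)! = -1/24  (running -1/24)
⟨..|..⟩ = √(96)·(-1/24) = -0.408248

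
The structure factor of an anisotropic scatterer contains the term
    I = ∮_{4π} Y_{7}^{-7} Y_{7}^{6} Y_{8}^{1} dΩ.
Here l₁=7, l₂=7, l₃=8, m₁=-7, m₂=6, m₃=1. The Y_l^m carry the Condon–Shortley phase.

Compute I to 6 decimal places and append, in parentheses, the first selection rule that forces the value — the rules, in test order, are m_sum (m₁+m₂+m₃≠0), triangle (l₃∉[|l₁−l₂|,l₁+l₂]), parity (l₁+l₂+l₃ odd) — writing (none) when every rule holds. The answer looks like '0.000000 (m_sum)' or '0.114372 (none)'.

0.062134 (none)

Checks pass: Σm=0; 22 even; l₃=8∈[0,14].
(2·7+1)(2·7+1)(2·8+1) = 3825
Δ: 6! 8! 8! / 23! → 1/22086194130
sum: t=0:+1/18289152000 t=1:−1/248832000 t=2:+1/24883200 t=3:−1/11943936 t=4:+1/24883200 t=5:−1/248832000 t=6:+1/18289152000 = -11/975421440
3j²(7 7 8; 0 0 0) = Δ·Π!·Σ² = 1750/289731  (sign -1)
sum: t=6:+1/146313216000 = 1/146313216000
3j²(7 7 8; -7 6 1) = Δ·Π!·Σ² = 78/37145  (sign -1)
combine: 4πI² = 3825·1750/289731·78/37145 = 157500/3246473
take √, sign +1: I = 0.06213402
No selection rule forces the value: the integral is nonzero (none).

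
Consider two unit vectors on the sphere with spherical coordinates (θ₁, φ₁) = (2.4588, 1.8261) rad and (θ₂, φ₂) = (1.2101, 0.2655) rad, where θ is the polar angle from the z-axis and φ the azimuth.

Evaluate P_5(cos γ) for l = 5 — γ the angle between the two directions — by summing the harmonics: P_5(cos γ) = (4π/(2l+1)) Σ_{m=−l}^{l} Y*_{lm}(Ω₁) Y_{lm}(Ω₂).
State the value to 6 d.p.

Expand P_5 via completeness: Σ_{m} conj(Y_{5,m}) at Ω₁ times Y_{5,m} at Ω₂ —
  term(m=-5) = (0.000787, 0.015428)   from Y*(Ω₁)=(-0.044420, 0.013463), Y(Ω₂)=(0.080178, -0.323020)
  term(m=-4) = (-0.071587, 0.002921)   from Y*(Ω₁)=(-0.094267, -0.153897), Y(Ω₂)=(0.193385, -0.346705)
  term(m=-3) = (-0.000403, -0.013155)   from Y*(Ω₁)=(0.266070, -0.276647), Y(Ω₂)=(0.023976, -0.024514)
  term(m=-2) = (-0.138281, 0.002820)   from Y*(Ω₁)=(0.367931, 0.206099), Y(Ω₂)=(-0.282803, 0.166079)
  term(m=-1) = (-0.000047, -0.004587)   from Y*(Ω₁)=(-0.009248, 0.035433), Y(Ω₂)=(-0.120871, 0.032867)
  term(m=+0) = (0.117134, 0.000000)   from Y*(Ω₁)=(0.390982, -0.000000), Y(Ω₂)=(0.299591, 0.000000)
  term(m=+1) = (-0.000047, 0.004587)   from Y*(Ω₁)=(0.009248, 0.035433), Y(Ω₂)=(0.120871, 0.032867)
  term(m=+2) = (-0.138281, -0.002820)   from Y*(Ω₁)=(0.367931, -0.206099), Y(Ω₂)=(-0.282803, -0.166079)
  term(m=+3) = (-0.000403, 0.013155)   from Y*(Ω₁)=(-0.266070, -0.276647), Y(Ω₂)=(-0.023976, -0.024514)
  term(m=+4) = (-0.071587, -0.002921)   from Y*(Ω₁)=(-0.094267, 0.153897), Y(Ω₂)=(0.193385, 0.346705)
  term(m=+5) = (0.000787, -0.015428)   from Y*(Ω₁)=(0.044420, 0.013463), Y(Ω₂)=(-0.080178, -0.323020)
Total Σ_m = (-0.301925, -0.000000). Multiply by 1.142397: (-0.344918, -0.000000). P_5(cos γ) = -0.344918

-0.344918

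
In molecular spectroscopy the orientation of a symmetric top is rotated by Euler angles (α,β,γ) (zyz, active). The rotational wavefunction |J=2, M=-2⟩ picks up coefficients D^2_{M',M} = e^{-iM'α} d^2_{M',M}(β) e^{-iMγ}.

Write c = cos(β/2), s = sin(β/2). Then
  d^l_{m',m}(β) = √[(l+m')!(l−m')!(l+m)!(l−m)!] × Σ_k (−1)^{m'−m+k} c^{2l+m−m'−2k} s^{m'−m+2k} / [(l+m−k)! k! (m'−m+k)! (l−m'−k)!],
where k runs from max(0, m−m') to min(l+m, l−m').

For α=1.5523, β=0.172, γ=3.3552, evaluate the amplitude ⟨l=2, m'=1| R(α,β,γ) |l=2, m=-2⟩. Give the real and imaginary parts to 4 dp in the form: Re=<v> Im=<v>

Re=-0.0005 Im=0.0011

Split into d^2_{1,-2}(β=0.1720) × two z-phases.
With c≡cos(β/2)=0.996304 and s≡sin(β/2)=0.085894, N=[6·1·1·24]^{1/2}=12.000000
k: max(0,(-2)−(1))=0 … min(2+(-2),2−(1))=0
  k=0: (−1)^3·12.0000/(6)·0.9963^1·0.0859^3 = -0.001263
d^2_{1,-2}(0.1720) = -0.001263
Phases: e^{-i·(1)·1.5523}=+0.018495-0.999829i, e^{-i·(-2)·3.3552}=+0.910123+0.414337i ⇒ D=-0.000544+0.001139i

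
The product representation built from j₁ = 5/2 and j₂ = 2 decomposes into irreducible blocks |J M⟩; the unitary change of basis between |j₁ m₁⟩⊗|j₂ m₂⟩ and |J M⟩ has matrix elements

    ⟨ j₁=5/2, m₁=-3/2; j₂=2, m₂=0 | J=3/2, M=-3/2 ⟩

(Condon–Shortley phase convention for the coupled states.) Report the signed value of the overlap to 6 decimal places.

+√(12/35) ≈ +0.585540

j₁+j₂−J=3  J+j₁−j₂=2  J−j₁+j₂=1  j₁+j₂+J+1=7
(j₁±m₁, j₂±m₂, J±M) = (1,4,2,2,0,3)
P² = 192/35
sum k=2..2:
  [2] +1/4 = 1/4
S = 1/4
C² = P²·S² = 12/35 ; C = +0.585540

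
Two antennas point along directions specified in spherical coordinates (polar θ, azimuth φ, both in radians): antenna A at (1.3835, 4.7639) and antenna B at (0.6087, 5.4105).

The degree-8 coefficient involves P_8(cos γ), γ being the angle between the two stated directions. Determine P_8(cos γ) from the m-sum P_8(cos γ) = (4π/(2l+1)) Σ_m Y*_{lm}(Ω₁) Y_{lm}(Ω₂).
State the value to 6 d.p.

0.215142

Term-by-term m-sum for l=8 (normalisation 4π/17 = 0.739198):
  [-8]  conj(Y_{8,-8})(Ω₁) = 0.41011 + 0.17927j ; Y_{8,-8}(Ω₂) = 0.00451 + 0.00379j ; Δ = 0.00117 + 0.00236j
  [-7]  conj(Y_{8,-7})(Ω₁) = -0.11971 + 0.31748j ; Y_{8,-7}(Ω₂) = 0.03329 - 0.00587j ; Δ = -0.00212 + 0.01127j
  [-6]  conj(Y_{8,-6})(Ω₁) = 0.15481 + 0.04943j ; Y_{8,-6}(Ω₂) = 0.05985 - 0.10363j ; Δ = 0.01439 - 0.01308j
  [-5]  conj(Y_{8,-5})(Ω₁) = -0.08757 + 0.33244j ; Y_{8,-5}(Ω₂) = -0.09893 - 0.27190j ; Δ = 0.09906 - 0.00908j
  [-4]  conj(Y_{8,-4})(Ω₁) = 0.05452 + 0.01139j ; Y_{8,-4}(Ω₂) = -0.43989 - 0.16015j ; Δ = -0.02216 - 0.01374j
  [-3]  conj(Y_{8,-3})(Ω₁) = -0.05094 + 0.32700j ; Y_{8,-3}(Ω₂) = -0.36749 + 0.21214j ; Δ = -0.05065 - 0.13098j
  [-2]  conj(Y_{8,-2})(Ω₁) = 0.00675 + 0.00070j ; Y_{8,-2}(Ω₂) = -0.00057 + 0.00323j ; Δ = -0.00001 + 0.00002j
  [-1]  conj(Y_{8,-1})(Ω₁) = -0.01658 + 0.32154j ; Y_{8,-1}(Ω₂) = -0.26339 - 0.31391j ; Δ = 0.10530 - 0.07949j
  [+0]  conj(Y_{8,0})(Ω₁) = -0.00770 + 0.00000j ; Y_{8,0}(Ω₂) = -0.14181 + 0.00000j ; Δ = 0.00109 + 0.00000j
  [+1]  conj(Y_{8,1})(Ω₁) = 0.01658 + 0.32154j ; Y_{8,1}(Ω₂) = 0.26339 - 0.31391j ; Δ = 0.10530 + 0.07949j
  [+2]  conj(Y_{8,2})(Ω₁) = 0.00675 - 0.00070j ; Y_{8,2}(Ω₂) = -0.00057 - 0.00323j ; Δ = -0.00001 - 0.00002j
  [+3]  conj(Y_{8,3})(Ω₁) = 0.05094 + 0.32700j ; Y_{8,3}(Ω₂) = 0.36749 + 0.21214j ; Δ = -0.05065 + 0.13098j
  [+4]  conj(Y_{8,4})(Ω₁) = 0.05452 - 0.01139j ; Y_{8,4}(Ω₂) = -0.43989 + 0.16015j ; Δ = -0.02216 + 0.01374j
  [+5]  conj(Y_{8,5})(Ω₁) = 0.08757 + 0.33244j ; Y_{8,5}(Ω₂) = 0.09893 - 0.27190j ; Δ = 0.09906 + 0.00908j
  [+6]  conj(Y_{8,6})(Ω₁) = 0.15481 - 0.04943j ; Y_{8,6}(Ω₂) = 0.05985 + 0.10363j ; Δ = 0.01439 + 0.01308j
  [+7]  conj(Y_{8,7})(Ω₁) = 0.11971 + 0.31748j ; Y_{8,7}(Ω₂) = -0.03329 - 0.00587j ; Δ = -0.00212 - 0.01127j
  [+8]  conj(Y_{8,8})(Ω₁) = 0.41011 - 0.17927j ; Y_{8,8}(Ω₂) = 0.00451 - 0.00379j ; Δ = 0.00117 - 0.00236j
Accumulated sum 0.29105 + 0.00000j; after 4π/(2l+1) scaling, 0.21514 + 0.00000j ⇒ P_8 = 0.215142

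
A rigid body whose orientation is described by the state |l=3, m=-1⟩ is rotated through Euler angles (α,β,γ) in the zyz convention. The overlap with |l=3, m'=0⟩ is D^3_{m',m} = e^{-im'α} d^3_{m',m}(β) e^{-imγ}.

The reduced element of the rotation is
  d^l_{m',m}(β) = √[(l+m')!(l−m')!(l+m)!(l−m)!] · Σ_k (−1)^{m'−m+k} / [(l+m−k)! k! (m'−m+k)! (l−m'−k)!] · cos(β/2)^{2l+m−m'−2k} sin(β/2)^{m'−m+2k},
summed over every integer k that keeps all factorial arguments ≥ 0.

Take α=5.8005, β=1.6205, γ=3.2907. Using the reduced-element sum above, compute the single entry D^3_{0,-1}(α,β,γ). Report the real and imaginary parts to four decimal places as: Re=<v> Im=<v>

D^3_{0,-1}(5.8005,1.6205,3.2907) = e^{-i·0·5.8005}·d^3_{0,-1}(1.6205)·e^{-i·-1·3.2907}. Compute d first:
Half-angle: c=0.689317, s=0.724460. N=√(6·6·2·24)=41.569219
The bounds max(0,m−m')=0 and min(l+m,l−m')=2 give 3 terms
  k=0: (−1)^1·41.5692/(12)·0.6893^5·0.7245^1 = -0.390572
  k=1: (−1)^2·41.5692/(4)·0.6893^3·0.7245^3 = +1.294231
  k=2: (−1)^3·41.5692/(12)·0.6893^1·0.7245^5 = -0.476519
d^3_{0,-1}(1.6205) = -0.390572 +1.294231 -0.476519 = +0.427140
Attach z-rotation phases: D = e^{-i(0)(5.8005)}·(+0.427140)·e^{-i(-1)(3.2907)} = -0.422401-0.063454i

Re=-0.4224 Im=-0.0635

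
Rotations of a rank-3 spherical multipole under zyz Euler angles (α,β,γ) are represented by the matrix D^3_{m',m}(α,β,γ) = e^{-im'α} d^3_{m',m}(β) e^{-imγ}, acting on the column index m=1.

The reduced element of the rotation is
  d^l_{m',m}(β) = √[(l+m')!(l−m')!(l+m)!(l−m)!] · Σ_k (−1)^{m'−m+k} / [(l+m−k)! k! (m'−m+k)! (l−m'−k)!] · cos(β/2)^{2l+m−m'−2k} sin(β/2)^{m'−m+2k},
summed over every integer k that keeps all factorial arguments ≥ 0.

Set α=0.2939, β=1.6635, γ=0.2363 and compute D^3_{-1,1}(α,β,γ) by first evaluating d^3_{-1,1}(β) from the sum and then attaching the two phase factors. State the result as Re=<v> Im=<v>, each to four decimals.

Split into d^3_{-1,1}(β=1.6635) × two z-phases.
c=cos(1.663500/2)=0.673583, s=sin(1.663500/2)=0.739111; N=√[2·24·24·2]=48.000000
The bounds max(0,m−m')=2 and min(l+m,l−m')=4 give 3 terms
  k=2: (−1)^0·48.0000/(8)·0.6736^4·0.7391^2 = +0.674740
  k=3: (−1)^1·48.0000/(6)·0.6736^2·0.7391^4 = -1.083208
  k=4: (−1)^2·48.0000/(48)·0.6736^0·0.7391^6 = +0.163027
d^3_{-1,1}(1.6635) = +0.674740 -1.083208 +0.163027 = -0.245442
Attach z-rotation phases: D = e^{-i(-1)(0.2939)}·(-0.245442)·e^{-i(1)(0.2363)} = -0.245035-0.014130i

Re=-0.2450 Im=-0.0141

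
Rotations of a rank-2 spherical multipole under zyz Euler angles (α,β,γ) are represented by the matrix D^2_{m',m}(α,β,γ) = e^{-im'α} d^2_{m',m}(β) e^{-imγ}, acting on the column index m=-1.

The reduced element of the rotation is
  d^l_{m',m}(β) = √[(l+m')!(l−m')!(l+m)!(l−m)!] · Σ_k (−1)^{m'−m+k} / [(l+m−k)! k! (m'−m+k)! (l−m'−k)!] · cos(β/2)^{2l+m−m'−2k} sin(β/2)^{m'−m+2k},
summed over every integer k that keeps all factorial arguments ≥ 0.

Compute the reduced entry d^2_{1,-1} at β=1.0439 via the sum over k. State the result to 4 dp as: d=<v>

d^2_{1,-1}(β=1.0439) via the finite sum:
c=cos(1.043900/2)=0.866849, s=sin(1.043900/2)=0.498571; N=√[6·1·1·6]=6.000000
Admissible k: 0..1 (factorial args all ≥0)
  k=0: (−1)^2·6.0000/(2)·0.8668^2·0.4986^2 = +0.560354
  k=1: (−1)^3·6.0000/(6)·0.8668^0·0.4986^4 = -0.061789
d^2_{1,-1}(1.0439) = +0.560354 -0.061789 = +0.498565

d=0.4986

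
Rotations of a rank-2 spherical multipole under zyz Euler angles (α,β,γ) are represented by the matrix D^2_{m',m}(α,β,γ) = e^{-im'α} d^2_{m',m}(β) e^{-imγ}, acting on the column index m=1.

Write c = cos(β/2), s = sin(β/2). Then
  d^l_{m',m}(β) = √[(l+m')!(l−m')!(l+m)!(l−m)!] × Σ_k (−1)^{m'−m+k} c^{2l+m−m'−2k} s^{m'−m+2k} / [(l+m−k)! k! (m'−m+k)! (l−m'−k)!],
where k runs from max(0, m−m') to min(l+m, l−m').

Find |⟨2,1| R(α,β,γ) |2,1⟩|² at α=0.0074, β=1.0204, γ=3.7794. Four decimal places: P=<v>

P=0.0012

First d^2_{1,1}(β=1.0204), then the phase factors e^{-i(1)α} and e^{-i(1)γ}:
c=cos(1.020400/2)=0.872647, s=sin(1.020400/2)=0.488352; N=√[6·1·6·1]=6.000000
The bounds max(0,m−m')=0 and min(l+m,l−m')=1 give 2 terms
  k=0: (−1)^0·6.0000/(6)·0.8726^4·0.4884^0 = +0.579901
  k=1: (−1)^1·6.0000/(2)·0.8726^2·0.4884^2 = -0.544834
d^2_{1,1}(1.0204) = +0.579901 -0.544834 = +0.035068
|D^2_{1,1}|² = |d^2_{1,1}(β)|² = (+0.035068)² = 0.001230 (the z-rotation phases have unit modulus)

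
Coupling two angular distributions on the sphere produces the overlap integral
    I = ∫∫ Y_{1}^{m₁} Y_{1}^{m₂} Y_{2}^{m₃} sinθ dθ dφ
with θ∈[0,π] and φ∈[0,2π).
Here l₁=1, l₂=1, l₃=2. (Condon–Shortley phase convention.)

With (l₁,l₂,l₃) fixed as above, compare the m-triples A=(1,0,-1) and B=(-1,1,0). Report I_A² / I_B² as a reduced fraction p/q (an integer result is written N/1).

l's match ⇒ only the (l;m) 3-j factors differ between A and B.
A: triangle coeff Δ(1,1,2) = 1/30; Σ_t [0,0]: t=0:+1/2 = 1/2; (3j)²=1/10 [(1 1 2; 1 0 -1)], sign=-1
B: triangle coeff Δ(1,1,2) = 1/30; Σ_t [0,0]: t=0:+1/4 = 1/4; (3j)²=1/30 [(1 1 2; -1 1 0)], sign=+1
I_A²/I_B² = (1/10)/(1/30) = 3/1

3/1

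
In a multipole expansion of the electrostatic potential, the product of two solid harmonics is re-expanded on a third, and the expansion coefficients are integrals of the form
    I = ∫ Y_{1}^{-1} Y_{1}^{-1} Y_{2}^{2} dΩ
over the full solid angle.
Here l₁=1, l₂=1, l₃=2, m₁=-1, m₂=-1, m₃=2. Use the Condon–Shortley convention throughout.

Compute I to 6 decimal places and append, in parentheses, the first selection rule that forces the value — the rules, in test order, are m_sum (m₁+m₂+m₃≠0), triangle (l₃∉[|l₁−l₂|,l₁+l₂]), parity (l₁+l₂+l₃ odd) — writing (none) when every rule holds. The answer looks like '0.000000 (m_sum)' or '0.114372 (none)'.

0.309019 (none)

Rules hold: Σm=0, L=4 even, 0≤2≤2.
N = 3·3·5 = 45
Δ = 0!·2!·2!/5! = 1/30
Racah Σ t=0..0: t=0:+1/1 = 1/1
⇒ 3j(1 1 2; 0 0 0)² = 2/15, sgn +1
Racah Σ t=0..0: t=0:+1/4 = 1/4
⇒ 3j(1 1 2; -1 -1 2)² = 1/5, sgn +1
4πI² = N·(3j₀)²·(3jₘ)² = 6/5
I = +1·√(1.2/4π) = 0.30901936
No selection rule forces the value: the integral is nonzero (none).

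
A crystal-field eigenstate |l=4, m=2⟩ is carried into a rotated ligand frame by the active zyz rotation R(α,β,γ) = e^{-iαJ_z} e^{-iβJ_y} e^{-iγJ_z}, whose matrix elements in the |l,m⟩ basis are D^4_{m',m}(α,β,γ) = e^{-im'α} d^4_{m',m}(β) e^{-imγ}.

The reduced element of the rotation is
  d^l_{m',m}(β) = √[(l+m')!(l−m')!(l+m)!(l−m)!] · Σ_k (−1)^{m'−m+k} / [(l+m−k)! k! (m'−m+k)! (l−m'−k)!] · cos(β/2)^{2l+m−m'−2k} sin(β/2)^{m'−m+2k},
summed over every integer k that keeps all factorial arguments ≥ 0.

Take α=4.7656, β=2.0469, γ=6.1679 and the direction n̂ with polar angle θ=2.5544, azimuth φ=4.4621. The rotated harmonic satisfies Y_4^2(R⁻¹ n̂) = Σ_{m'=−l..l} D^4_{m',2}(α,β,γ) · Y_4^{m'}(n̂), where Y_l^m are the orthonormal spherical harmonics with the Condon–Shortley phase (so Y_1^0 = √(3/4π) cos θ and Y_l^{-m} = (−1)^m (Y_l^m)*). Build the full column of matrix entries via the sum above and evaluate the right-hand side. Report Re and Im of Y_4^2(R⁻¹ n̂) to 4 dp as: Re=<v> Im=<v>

Need the full column D^4_{m',2} for m'=−4..4 at α=4.7656, β=2.0469, γ=6.1679.
cos(β/2)=0.520423, sin(β/2)=0.853909
d^4_{-4,2}: single k=6 term ⇒ +0.555598;  D = +0.501867+0.238366i
d^4_{-3,2}: k∈[5..6] ⇒ +0.718310 -0.644615 = +0.073695;  D = -0.028032+0.068156i
d^4_{-2,2}: k∈[4..6] ⇒ +0.585009 -1.259977 +0.282677 = -0.392290;  D = +0.370225+0.129711i
d^4_{-1,2}: k∈[3..5] ⇒ +0.336149 -1.357478 +0.730924 = -0.290405;  D = -0.081310+0.278789i
d^4_{0,2}: k∈[2..4] ⇒ +0.137431 -0.986647 +0.996099 = +0.146883;  D = +0.142996+0.033568i
d^4_{1,2}: k∈[1..3] ⇒ +0.037458 -0.504223 +0.904985 = +0.438220;  D = -0.077316+0.431345i
d^4_{2,2}: k∈[0..2] ⇒ +0.005381 -0.173837 +0.585009 = +0.416553;  D = -0.413347-0.051582i
d^4_{3,2}: k∈[0..1] ⇒ -0.033035 +0.266810 = +0.233775;  D = +0.016570-0.233187i
d^4_{4,2}: single k=0 term ⇒ +0.076655;  D = +0.076643+0.001359i
Y_4^{m'}(θ=2.5544,φ=4.4621) and Σ D·Y over m':
  (+0.5019+0.2384i)·(+0.0225+0.0351i)  (-0.0280+0.0682i)·(-0.1209+0.1296i)  (+0.3702+0.1297i)·(-0.3469-0.1898i)  (-0.0813+0.2788i)·(+0.1001-0.3914i)  (+0.1430+0.0336i)·(-0.1037+0.0000i)  (-0.0773+0.4313i)·(-0.1001-0.3914i)  (-0.4133-0.0516i)·(-0.3469+0.1898i)  (+0.0166-0.2332i)·(+0.1209+0.1296i)  (+0.0766+0.0014i)·(+0.0225-0.0351i)
Y_4^2(R⁻¹ n̂) = +0.343537-0.150083i

Re=0.3435 Im=-0.1501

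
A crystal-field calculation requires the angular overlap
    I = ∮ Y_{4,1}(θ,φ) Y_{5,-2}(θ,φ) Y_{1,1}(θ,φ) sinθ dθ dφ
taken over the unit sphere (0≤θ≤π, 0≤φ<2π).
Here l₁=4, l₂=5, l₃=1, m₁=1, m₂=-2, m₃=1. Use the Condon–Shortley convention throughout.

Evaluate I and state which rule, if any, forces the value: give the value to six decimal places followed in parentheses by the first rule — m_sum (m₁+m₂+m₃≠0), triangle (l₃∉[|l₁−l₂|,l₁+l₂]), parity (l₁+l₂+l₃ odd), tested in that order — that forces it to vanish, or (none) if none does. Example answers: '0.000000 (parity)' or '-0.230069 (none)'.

0.225034 (none)

m-sum 0 ✓  L=10 even ✓  1≤1≤9 ✓
Π(2lᵢ+1) = 9×11×3 = 297
triangle coeff Δ(4,5,1) = 1/495
Σ_t [4,4]: t=4:+1/576 = 1/576
(3j)²=5/99 [(4 5 1; 0 0 0)], sign=-1
Σ_t [3,3]: t=3:−1/1440 = -1/1440
(3j)²=7/165 [(4 5 1; 1 -2 1)], sign=-1
⇒ 4πI² = 7/11
I = (+1)√(7/11/(4π)) = 0.22503380
No selection rule forces the value: the integral is nonzero (none).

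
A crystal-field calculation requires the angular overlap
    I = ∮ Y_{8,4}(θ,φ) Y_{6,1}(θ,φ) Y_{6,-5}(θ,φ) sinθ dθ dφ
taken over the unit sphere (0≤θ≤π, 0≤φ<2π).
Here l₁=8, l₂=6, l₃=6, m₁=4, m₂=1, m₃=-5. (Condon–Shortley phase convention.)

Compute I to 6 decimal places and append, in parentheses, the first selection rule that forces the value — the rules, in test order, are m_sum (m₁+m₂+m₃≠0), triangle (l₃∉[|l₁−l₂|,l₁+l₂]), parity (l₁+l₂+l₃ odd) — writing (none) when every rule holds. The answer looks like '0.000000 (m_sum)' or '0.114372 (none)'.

Checks pass: Σm=0; 20 even; l₃=6∈[2,14].
(2·8+1)(2·6+1)(2·6+1) = 2873
Δ: 8! 8! 4! / 21! → 1/1309458150
sum: t=2:+1/49766400 t=3:−1/3110400 t=4:+1/1327104 t=5:−1/3110400 t=6:+1/49766400 = 1/6635520
3j²(8 6 6; 0 0 0) = Δ·Π!·Σ² = 350/46189  (sign +1)
sum: t=3:−1/87091200 t=4:+1/139345920 = -1/232243200
3j²(8 6 6; 4 1 -5) = Δ·Π!·Σ² = 33/8398  (sign +1)
combine: 4πI² = 2873·350/46189·33/8398 = 525/6137
take √, sign +1: I = 0.08250811
No selection rule forces the value: the integral is nonzero (none).

0.082508 (none)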